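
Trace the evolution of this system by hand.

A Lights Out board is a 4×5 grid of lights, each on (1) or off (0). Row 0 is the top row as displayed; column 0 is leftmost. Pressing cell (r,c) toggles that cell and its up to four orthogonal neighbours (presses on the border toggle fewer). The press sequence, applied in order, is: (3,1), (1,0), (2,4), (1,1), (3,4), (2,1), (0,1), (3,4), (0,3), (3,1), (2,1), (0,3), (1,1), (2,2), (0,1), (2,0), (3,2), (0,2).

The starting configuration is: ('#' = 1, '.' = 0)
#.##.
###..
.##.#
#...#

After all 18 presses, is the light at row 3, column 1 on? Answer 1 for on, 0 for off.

gen 0: #.##.
###..
.##.#
#...#
gen 1: #.##.
###..
..#.#
.##.#
gen 2: ..##.
..#..
#.#.#
.##.#
gen 3: ..##.
..#.#
#.##.
.##..
gen 4: .###.
##..#
####.
.##..
gen 5: .###.
##..#
#####
.####
gen 6: .###.
#...#
...##
..###
gen 7: #..#.
##..#
...##
..###
gen 8: #..#.
##..#
...#.
..#..
gen 9: #.#.#
##.##
...#.
..#..
gen 10: #.#.#
##.##
.#.#.
##...
gen 11: #.#.#
#..##
#.##.
#....
gen 12: #..#.
#...#
#.##.
#....
gen 13: ##.#.
.##.#
####.
#....
gen 14: ##.#.
.#..#
#....
#.#..
gen 15: ..##.
....#
#....
#.#..
gen 16: ..##.
#...#
.#...
..#..
gen 17: ..##.
#...#
.##..
.#.#.
gen 18: .#...
#.#.#
.##..
.#.#.

1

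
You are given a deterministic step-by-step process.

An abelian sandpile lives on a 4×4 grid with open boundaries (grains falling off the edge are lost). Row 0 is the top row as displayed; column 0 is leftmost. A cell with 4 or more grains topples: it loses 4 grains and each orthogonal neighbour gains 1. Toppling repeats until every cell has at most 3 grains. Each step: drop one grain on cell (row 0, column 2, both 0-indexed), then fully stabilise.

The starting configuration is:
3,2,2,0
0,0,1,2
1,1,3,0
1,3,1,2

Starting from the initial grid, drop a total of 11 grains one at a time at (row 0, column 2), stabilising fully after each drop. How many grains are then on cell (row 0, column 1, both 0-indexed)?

2

step 0: 3,2,2,0
0,0,1,2
1,1,3,0
1,3,1,2
step 1: 3,2,3,0
0,0,1,2
1,1,3,0
1,3,1,2
step 2: 3,3,0,1
0,0,2,2
1,1,3,0
1,3,1,2
step 3: 3,3,1,1
0,0,2,2
1,1,3,0
1,3,1,2
step 4: 3,3,2,1
0,0,2,2
1,1,3,0
1,3,1,2
step 5: 3,3,3,1
0,0,2,2
1,1,3,0
1,3,1,2
step 6: 0,1,1,2
1,1,3,2
1,1,3,0
1,3,1,2
step 7: 0,1,2,2
1,1,3,2
1,1,3,0
1,3,1,2
step 8: 0,1,3,2
1,1,3,2
1,1,3,0
1,3,1,2
step 9: 0,2,1,3
1,2,1,3
1,2,0,1
1,3,2,2
step 10: 0,2,2,3
1,2,1,3
1,2,0,1
1,3,2,2
step 11: 0,2,3,3
1,2,1,3
1,2,0,1
1,3,2,2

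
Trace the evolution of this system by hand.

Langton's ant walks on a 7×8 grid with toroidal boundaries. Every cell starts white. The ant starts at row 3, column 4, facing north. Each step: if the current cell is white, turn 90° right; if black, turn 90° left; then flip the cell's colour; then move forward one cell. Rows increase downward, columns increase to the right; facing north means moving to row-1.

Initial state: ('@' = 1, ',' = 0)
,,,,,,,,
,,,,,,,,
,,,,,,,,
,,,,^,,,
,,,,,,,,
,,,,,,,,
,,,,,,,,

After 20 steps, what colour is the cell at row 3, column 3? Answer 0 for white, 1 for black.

t=0: ,,,,,,,,
,,,,,,,,
,,,,,,,,
,,,,^,,,
,,,,,,,,
,,,,,,,,
,,,,,,,,
t=1: ,,,,,,,,
,,,,,,,,
,,,,,,,,
,,,,@>,,
,,,,,,,,
,,,,,,,,
,,,,,,,,
t=2: ,,,,,,,,
,,,,,,,,
,,,,,,,,
,,,,@@,,
,,,,,v,,
,,,,,,,,
,,,,,,,,
t=3: ,,,,,,,,
,,,,,,,,
,,,,,,,,
,,,,@@,,
,,,,<@,,
,,,,,,,,
,,,,,,,,
t=4: ,,,,,,,,
,,,,,,,,
,,,,,,,,
,,,,^@,,
,,,,@@,,
,,,,,,,,
,,,,,,,,
t=5: ,,,,,,,,
,,,,,,,,
,,,,,,,,
,,,<,@,,
,,,,@@,,
,,,,,,,,
,,,,,,,,
t=6: ,,,,,,,,
,,,,,,,,
,,,^,,,,
,,,@,@,,
,,,,@@,,
,,,,,,,,
,,,,,,,,
t=7: ,,,,,,,,
,,,,,,,,
,,,@>,,,
,,,@,@,,
,,,,@@,,
,,,,,,,,
,,,,,,,,
t=8: ,,,,,,,,
,,,,,,,,
,,,@@,,,
,,,@v@,,
,,,,@@,,
,,,,,,,,
,,,,,,,,
t=9: ,,,,,,,,
,,,,,,,,
,,,@@,,,
,,,<@@,,
,,,,@@,,
,,,,,,,,
,,,,,,,,
t=10: ,,,,,,,,
,,,,,,,,
,,,@@,,,
,,,,@@,,
,,,v@@,,
,,,,,,,,
,,,,,,,,
t=11: ,,,,,,,,
,,,,,,,,
,,,@@,,,
,,,,@@,,
,,<@@@,,
,,,,,,,,
,,,,,,,,
t=12: ,,,,,,,,
,,,,,,,,
,,,@@,,,
,,^,@@,,
,,@@@@,,
,,,,,,,,
,,,,,,,,
t=13: ,,,,,,,,
,,,,,,,,
,,,@@,,,
,,@>@@,,
,,@@@@,,
,,,,,,,,
,,,,,,,,
t=14: ,,,,,,,,
,,,,,,,,
,,,@@,,,
,,@@@@,,
,,@v@@,,
,,,,,,,,
,,,,,,,,
t=15: ,,,,,,,,
,,,,,,,,
,,,@@,,,
,,@@@@,,
,,@,>@,,
,,,,,,,,
,,,,,,,,
t=16: ,,,,,,,,
,,,,,,,,
,,,@@,,,
,,@@^@,,
,,@,,@,,
,,,,,,,,
,,,,,,,,
t=17: ,,,,,,,,
,,,,,,,,
,,,@@,,,
,,@<,@,,
,,@,,@,,
,,,,,,,,
,,,,,,,,
t=18: ,,,,,,,,
,,,,,,,,
,,,@@,,,
,,@,,@,,
,,@v,@,,
,,,,,,,,
,,,,,,,,
t=19: ,,,,,,,,
,,,,,,,,
,,,@@,,,
,,@,,@,,
,,<@,@,,
,,,,,,,,
,,,,,,,,
t=20: ,,,,,,,,
,,,,,,,,
,,,@@,,,
,,@,,@,,
,,,@,@,,
,,v,,,,,
,,,,,,,,

0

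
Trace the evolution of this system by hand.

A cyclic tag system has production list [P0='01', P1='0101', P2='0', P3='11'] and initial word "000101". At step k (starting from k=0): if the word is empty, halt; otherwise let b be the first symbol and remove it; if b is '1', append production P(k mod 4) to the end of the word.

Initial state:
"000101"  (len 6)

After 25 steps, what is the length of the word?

11

k=0  "000101"  (len 6)
k=1  "00101"  (len 5)
k=2  "0101"  (len 4)
k=3  "101"  (len 3)
k=4  "0111"  (len 4)
k=5  "111"  (len 3)
k=6  "110101"  (len 6)
k=7  "101010"  (len 6)
k=8  "0101011"  (len 7)
k=9  "101011"  (len 6)
k=10  "010110101"  (len 9)
k=11  "10110101"  (len 8)
k=12  "011010111"  (len 9)
k=13  "11010111"  (len 8)
k=14  "10101110101"  (len 11)
k=15  "01011101010"  (len 11)
k=16  "1011101010"  (len 10)
k=17  "01110101001"  (len 11)
k=18  "1110101001"  (len 10)
k=19  "1101010010"  (len 10)
k=20  "10101001011"  (len 11)
k=21  "010100101101"  (len 12)
k=22  "10100101101"  (len 11)
k=23  "01001011010"  (len 11)
k=24  "1001011010"  (len 10)
k=25  "00101101001"  (len 11)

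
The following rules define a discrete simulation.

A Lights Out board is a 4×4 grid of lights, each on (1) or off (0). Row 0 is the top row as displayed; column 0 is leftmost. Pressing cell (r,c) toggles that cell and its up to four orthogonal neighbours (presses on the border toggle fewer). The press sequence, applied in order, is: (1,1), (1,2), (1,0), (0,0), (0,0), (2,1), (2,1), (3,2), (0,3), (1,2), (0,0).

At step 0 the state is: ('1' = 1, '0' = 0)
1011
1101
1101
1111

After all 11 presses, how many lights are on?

6

t=0: 1011
1101
1101
1111
t=1: 1111
0011
1001
1111
t=2: 1101
0100
1011
1111
t=3: 0101
1000
0011
1111
t=4: 1001
0000
0011
1111
t=5: 0101
1000
0011
1111
t=6: 0101
1100
1101
1011
t=7: 0101
1000
0011
1111
t=8: 0101
1000
0001
1000
t=9: 0110
1001
0001
1000
t=10: 0100
1110
0011
1000
t=11: 1000
0110
0011
1000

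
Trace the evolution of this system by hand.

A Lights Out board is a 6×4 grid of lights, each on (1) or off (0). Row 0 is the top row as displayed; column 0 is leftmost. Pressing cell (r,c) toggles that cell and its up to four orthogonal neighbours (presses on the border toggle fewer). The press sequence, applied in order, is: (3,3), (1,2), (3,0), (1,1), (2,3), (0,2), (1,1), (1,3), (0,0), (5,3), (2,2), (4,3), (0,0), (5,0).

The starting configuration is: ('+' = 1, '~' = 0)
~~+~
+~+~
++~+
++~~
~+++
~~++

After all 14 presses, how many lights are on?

step 0: ~~+~
+~+~
++~+
++~~
~+++
~~++
step 1: ~~+~
+~+~
++~~
++++
~++~
~~++
step 2: ~~~~
++~+
+++~
++++
~++~
~~++
step 3: ~~~~
++~+
~++~
~~++
+++~
~~++
step 4: ~+~~
~~++
~~+~
~~++
+++~
~~++
step 5: ~+~~
~~+~
~~~+
~~+~
+++~
~~++
step 6: ~~++
~~~~
~~~+
~~+~
+++~
~~++
step 7: ~+++
+++~
~+~+
~~+~
+++~
~~++
step 8: ~++~
++~+
~+~~
~~+~
+++~
~~++
step 9: +~+~
~+~+
~+~~
~~+~
+++~
~~++
step 10: +~+~
~+~+
~+~~
~~+~
++++
~~~~
step 11: +~+~
~+++
~~++
~~~~
++++
~~~~
step 12: +~+~
~+++
~~++
~~~+
++~~
~~~+
step 13: ~++~
++++
~~++
~~~+
++~~
~~~+
step 14: ~++~
++++
~~++
~~~+
~+~~
++~+

13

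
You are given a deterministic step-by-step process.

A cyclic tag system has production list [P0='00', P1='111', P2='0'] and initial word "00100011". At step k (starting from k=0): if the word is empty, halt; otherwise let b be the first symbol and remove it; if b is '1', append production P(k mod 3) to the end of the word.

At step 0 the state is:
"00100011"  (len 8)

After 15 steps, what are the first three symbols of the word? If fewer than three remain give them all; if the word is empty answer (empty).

001

k=0  "00100011"  (len 8)
k=1  "0100011"  (len 7)
k=2  "100011"  (len 6)
k=3  "000110"  (len 6)
k=4  "00110"  (len 5)
k=5  "0110"  (len 4)
k=6  "110"  (len 3)
k=7  "1000"  (len 4)
k=8  "000111"  (len 6)
k=9  "00111"  (len 5)
k=10  "0111"  (len 4)
k=11  "111"  (len 3)
k=12  "110"  (len 3)
k=13  "1000"  (len 4)
k=14  "000111"  (len 6)
k=15  "00111"  (len 5)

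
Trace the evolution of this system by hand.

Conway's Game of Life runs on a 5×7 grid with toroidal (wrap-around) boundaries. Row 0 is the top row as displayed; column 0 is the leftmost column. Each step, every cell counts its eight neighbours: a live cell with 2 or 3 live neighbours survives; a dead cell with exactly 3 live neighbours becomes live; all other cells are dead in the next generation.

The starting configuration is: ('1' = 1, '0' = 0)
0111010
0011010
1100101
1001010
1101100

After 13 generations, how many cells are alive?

9

0) 0111010
0011010
1100101
1001010
1101100
1) 1000011
0000010
1100000
0001010
1000010
2) 1000110
0100010
0000101
1100100
1000010
3) 1100110
1000000
0100101
1100100
1000010
4) 1100110
0000100
0100011
0100100
0000010
5) 0000111
0100100
1000110
1000101
1100011
6) 0100100
1001000
1101100
0000100
0100000
7) 1110000
1001000
1111100
1111100
0000000
8) 1110000
0000101
0000001
1000100
0000000
9) 1100000
0100011
1000001
0000000
1000000
10) 0100000
0100010
1000011
1000001
1100000
11) 0110000
0100010
0100010
0000010
0100001
12) 0110000
1100000
0000111
1000011
1110000
13) 0000000
1110011
0100100
0000100
0010000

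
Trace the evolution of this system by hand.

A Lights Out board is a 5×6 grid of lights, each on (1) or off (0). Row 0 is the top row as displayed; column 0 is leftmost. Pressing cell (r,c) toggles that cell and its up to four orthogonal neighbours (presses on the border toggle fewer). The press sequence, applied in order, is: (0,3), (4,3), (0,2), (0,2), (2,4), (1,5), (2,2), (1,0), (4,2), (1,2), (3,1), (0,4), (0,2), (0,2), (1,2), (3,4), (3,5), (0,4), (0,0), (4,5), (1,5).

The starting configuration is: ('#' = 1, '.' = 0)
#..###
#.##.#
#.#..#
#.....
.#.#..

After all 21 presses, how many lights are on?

step 0: #..###
#.##.#
#.#..#
#.....
.#.#..
step 1: #.#..#
#.#..#
#.#..#
#.....
.#.#..
step 2: #.#..#
#.#..#
#.#..#
#..#..
.##.#.
step 3: ##.#.#
#....#
#.#..#
#..#..
.##.#.
step 4: #.#..#
#.#..#
#.#..#
#..#..
.##.#.
step 5: #.#..#
#.#.##
#.###.
#..##.
.##.#.
step 6: #.#...
#.#...
#.####
#..##.
.##.#.
step 7: #.#...
#.....
##..##
#.###.
.##.#.
step 8: ..#...
.#....
.#..##
#.###.
.##.#.
step 9: ..#...
.#....
.#..##
#..##.
...##.
step 10: ......
..##..
.##.##
#..##.
...##.
step 11: ......
..##..
..#.##
.####.
.#.##.
step 12: ...###
..###.
..#.##
.####.
.#.##.
step 13: .##.##
...##.
..#.##
.####.
.#.##.
step 14: ...###
..###.
..#.##
.####.
.#.##.
step 15: ..####
.#..#.
....##
.####.
.#.##.
step 16: ..####
.#..#.
.....#
.##..#
.#.#..
step 17: ..####
.#..#.
......
.##.#.
.#.#.#
step 18: ..#...
.#....
......
.##.#.
.#.#.#
step 19: ###...
##....
......
.##.#.
.#.#.#
step 20: ###...
##....
......
.##.##
.#.##.
step 21: ###..#
##..##
.....#
.##.##
.#.##.

16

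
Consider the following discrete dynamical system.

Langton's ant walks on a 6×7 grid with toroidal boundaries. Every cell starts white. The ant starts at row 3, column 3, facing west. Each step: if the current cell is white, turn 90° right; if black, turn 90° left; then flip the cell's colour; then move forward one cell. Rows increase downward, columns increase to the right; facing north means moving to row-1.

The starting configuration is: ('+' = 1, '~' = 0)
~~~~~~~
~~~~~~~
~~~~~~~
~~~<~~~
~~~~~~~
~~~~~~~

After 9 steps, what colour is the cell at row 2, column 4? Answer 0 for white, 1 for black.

1

t=0: ~~~~~~~
~~~~~~~
~~~~~~~
~~~<~~~
~~~~~~~
~~~~~~~
t=1: ~~~~~~~
~~~~~~~
~~~^~~~
~~~+~~~
~~~~~~~
~~~~~~~
t=2: ~~~~~~~
~~~~~~~
~~~+>~~
~~~+~~~
~~~~~~~
~~~~~~~
t=3: ~~~~~~~
~~~~~~~
~~~++~~
~~~+v~~
~~~~~~~
~~~~~~~
t=4: ~~~~~~~
~~~~~~~
~~~++~~
~~~<+~~
~~~~~~~
~~~~~~~
t=5: ~~~~~~~
~~~~~~~
~~~++~~
~~~~+~~
~~~v~~~
~~~~~~~
t=6: ~~~~~~~
~~~~~~~
~~~++~~
~~~~+~~
~~<+~~~
~~~~~~~
t=7: ~~~~~~~
~~~~~~~
~~~++~~
~~^~+~~
~~++~~~
~~~~~~~
t=8: ~~~~~~~
~~~~~~~
~~~++~~
~~+>+~~
~~++~~~
~~~~~~~
t=9: ~~~~~~~
~~~~~~~
~~~++~~
~~+++~~
~~+v~~~
~~~~~~~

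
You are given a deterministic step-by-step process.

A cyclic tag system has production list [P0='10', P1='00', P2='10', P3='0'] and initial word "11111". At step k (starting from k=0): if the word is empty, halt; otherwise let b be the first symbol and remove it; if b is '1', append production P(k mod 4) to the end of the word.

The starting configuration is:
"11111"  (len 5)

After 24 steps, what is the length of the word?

k=0  "11111"  (len 5)
k=1  "111110"  (len 6)
k=2  "1111000"  (len 7)
k=3  "11100010"  (len 8)
k=4  "11000100"  (len 8)
k=5  "100010010"  (len 9)
k=6  "0001001000"  (len 10)
k=7  "001001000"  (len 9)
k=8  "01001000"  (len 8)
k=9  "1001000"  (len 7)
k=10  "00100000"  (len 8)
k=11  "0100000"  (len 7)
k=12  "100000"  (len 6)
k=13  "0000010"  (len 7)
k=14  "000010"  (len 6)
k=15  "00010"  (len 5)
k=16  "0010"  (len 4)
k=17  "010"  (len 3)
k=18  "10"  (len 2)
k=19  "010"  (len 3)
k=20  "10"  (len 2)
k=21  "010"  (len 3)
k=22  "10"  (len 2)
k=23  "010"  (len 3)
k=24  "10"  (len 2)

2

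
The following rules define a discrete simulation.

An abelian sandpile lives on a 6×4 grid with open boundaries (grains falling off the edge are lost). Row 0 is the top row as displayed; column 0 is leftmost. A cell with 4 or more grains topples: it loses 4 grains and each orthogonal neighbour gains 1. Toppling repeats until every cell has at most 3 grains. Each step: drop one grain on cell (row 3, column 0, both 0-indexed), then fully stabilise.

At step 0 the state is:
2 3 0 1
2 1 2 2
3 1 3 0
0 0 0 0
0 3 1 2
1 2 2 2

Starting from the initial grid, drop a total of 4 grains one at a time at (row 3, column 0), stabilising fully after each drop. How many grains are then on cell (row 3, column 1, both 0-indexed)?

1

step 0: 2 3 0 1
2 1 2 2
3 1 3 0
0 0 0 0
0 3 1 2
1 2 2 2
step 1: 2 3 0 1
2 1 2 2
3 1 3 0
1 0 0 0
0 3 1 2
1 2 2 2
step 2: 2 3 0 1
2 1 2 2
3 1 3 0
2 0 0 0
0 3 1 2
1 2 2 2
step 3: 2 3 0 1
2 1 2 2
3 1 3 0
3 0 0 0
0 3 1 2
1 2 2 2
step 4: 2 3 0 1
3 1 2 2
0 2 3 0
1 1 0 0
1 3 1 2
1 2 2 2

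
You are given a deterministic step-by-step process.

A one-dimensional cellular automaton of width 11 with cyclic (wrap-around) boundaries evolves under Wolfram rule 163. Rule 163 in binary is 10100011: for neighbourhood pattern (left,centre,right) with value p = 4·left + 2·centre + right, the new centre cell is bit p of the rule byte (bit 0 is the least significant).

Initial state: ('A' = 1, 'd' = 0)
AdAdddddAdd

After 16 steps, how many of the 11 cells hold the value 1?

4

gen 0: AdAdddddAdd
gen 1: dAddAAAAddA
gen 2: AddAdAAddAd
gen 3: ddAdAdddAdA
gen 4: dAdAddAAdAd
gen 5: AdAddAddAdd
gen 6: dAddAddAddA
gen 7: AddAddAddAd
gen 8: ddAddAddAdA
gen 9: dAddAddAdAd
gen 10: AddAddAdAdd
gen 11: ddAddAdAddA
gen 12: dAddAdAddAd
gen 13: AddAdAddAdd
gen 14: ddAdAddAddA
gen 15: dAdAddAddAd
gen 16: AdAddAddAdd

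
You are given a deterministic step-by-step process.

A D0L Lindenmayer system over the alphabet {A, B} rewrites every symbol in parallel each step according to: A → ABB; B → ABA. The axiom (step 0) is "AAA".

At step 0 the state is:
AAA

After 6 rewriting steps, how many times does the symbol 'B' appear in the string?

gen 0: AAA
gen 1: ABBABBABB
gen 2: ABBABAABAABBABAABAABBABAABA
gen 3: ABBABAABAABBABAABBABBABAABBABBABAABAABBABAABBABBABAABBABBABAABAABBABAABBABBABAABB
gen 4: ABBABAABAABBABAABBABBABAABBABBABAABAABBABAABBABBABAABAABBA…AABBABBABAABAABBABAABBABBABAABAABBABAABAABBABAABBABBABAABA  (len 243)
gen 5: ABBABAABAABBABAABBABBABAABBABBABAABAABBABAABBABBABAABAABBA…AABBABBABAABAABBABAABBABBABAABAABBABAABAABBABAABBABBABAABB  (len 729)
gen 6: ABBABAABAABBABAABBABBABAABBABBABAABAABBABAABBABBABAABAABBA…AABBABBABAABAABBABAABBABBABAABAABBABAABAABBABAABBABBABAABA  (len 2187)

1092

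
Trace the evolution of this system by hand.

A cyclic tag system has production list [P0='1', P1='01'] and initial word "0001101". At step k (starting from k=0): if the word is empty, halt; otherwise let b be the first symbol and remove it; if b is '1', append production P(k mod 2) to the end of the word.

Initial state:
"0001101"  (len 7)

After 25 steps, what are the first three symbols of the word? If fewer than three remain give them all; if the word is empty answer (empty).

0) "0001101"  (len 7)
1) "001101"  (len 6)
2) "01101"  (len 5)
3) "1101"  (len 4)
4) "10101"  (len 5)
5) "01011"  (len 5)
6) "1011"  (len 4)
7) "0111"  (len 4)
8) "111"  (len 3)
9) "111"  (len 3)
10) "1101"  (len 4)
11) "1011"  (len 4)
12) "01101"  (len 5)
13) "1101"  (len 4)
14) "10101"  (len 5)
15) "01011"  (len 5)
16) "1011"  (len 4)
17) "0111"  (len 4)
18) "111"  (len 3)
19) "111"  (len 3)
20) "1101"  (len 4)
21) "1011"  (len 4)
22) "01101"  (len 5)
23) "1101"  (len 4)
24) "10101"  (len 5)
25) "01011"  (len 5)

010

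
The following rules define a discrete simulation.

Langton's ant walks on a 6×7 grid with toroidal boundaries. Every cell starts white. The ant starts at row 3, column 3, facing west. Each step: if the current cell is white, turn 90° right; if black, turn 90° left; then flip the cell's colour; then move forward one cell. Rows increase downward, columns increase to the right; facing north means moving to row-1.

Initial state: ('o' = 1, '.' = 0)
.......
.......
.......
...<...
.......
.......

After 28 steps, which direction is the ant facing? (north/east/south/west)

gen 0: .......
.......
.......
...<...
.......
.......
gen 1: .......
.......
...^...
...o...
.......
.......
gen 2: .......
.......
...o>..
...o...
.......
.......
gen 3: .......
.......
...oo..
...ov..
.......
.......
gen 4: .......
.......
...oo..
...<o..
.......
.......
gen 5: .......
.......
...oo..
....o..
...v...
.......
gen 6: .......
.......
...oo..
....o..
..<o...
.......
gen 7: .......
.......
...oo..
..^.o..
..oo...
.......
gen 8: .......
.......
...oo..
..o>o..
..oo...
.......
gen 9: .......
.......
...oo..
..ooo..
..ov...
.......
gen 10: .......
.......
...oo..
..ooo..
..o.>..
.......
gen 11: .......
.......
...oo..
..ooo..
..o.o..
....v..
gen 12: .......
.......
...oo..
..ooo..
..o.o..
...<o..
gen 13: .......
.......
...oo..
..ooo..
..o^o..
...oo..
gen 14: .......
.......
...oo..
..ooo..
..oo>..
...oo..
gen 15: .......
.......
...oo..
..oo^..
..oo...
...oo..
gen 16: .......
.......
...oo..
..o<...
..oo...
...oo..
gen 17: .......
.......
...oo..
..o....
..ov...
...oo..
gen 18: .......
.......
...oo..
..o....
..o.>..
...oo..
gen 19: .......
.......
...oo..
..o....
..o.o..
...ov..
gen 20: .......
.......
...oo..
..o....
..o.o..
...o.>.
gen 21: .....v.
.......
...oo..
..o....
..o.o..
...o.o.
gen 22: ....<o.
.......
...oo..
..o....
..o.o..
...o.o.
gen 23: ....oo.
.......
...oo..
..o....
..o.o..
...o^o.
gen 24: ....oo.
.......
...oo..
..o....
..o.o..
...oo>.
gen 25: ....oo.
.......
...oo..
..o....
..o.o^.
...oo..
gen 26: ....oo.
.......
...oo..
..o....
..o.oo>
...oo..
gen 27: ....oo.
.......
...oo..
..o....
..o.ooo
...oo.v
gen 28: ....oo.
.......
...oo..
..o....
..o.ooo
...oo<o

west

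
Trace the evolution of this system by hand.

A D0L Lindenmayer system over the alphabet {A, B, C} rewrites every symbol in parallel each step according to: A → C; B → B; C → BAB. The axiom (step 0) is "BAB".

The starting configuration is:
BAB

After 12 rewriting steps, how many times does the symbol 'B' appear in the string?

14

step 0: BAB
step 1: BCB
step 2: BBABB
step 3: BBCBB
step 4: BBBABBB
step 5: BBBCBBB
step 6: BBBBABBBB
step 7: BBBBCBBBB
step 8: BBBBBABBBBB
step 9: BBBBBCBBBBB
step 10: BBBBBBABBBBBB
step 11: BBBBBBCBBBBBB
step 12: BBBBBBBABBBBBBB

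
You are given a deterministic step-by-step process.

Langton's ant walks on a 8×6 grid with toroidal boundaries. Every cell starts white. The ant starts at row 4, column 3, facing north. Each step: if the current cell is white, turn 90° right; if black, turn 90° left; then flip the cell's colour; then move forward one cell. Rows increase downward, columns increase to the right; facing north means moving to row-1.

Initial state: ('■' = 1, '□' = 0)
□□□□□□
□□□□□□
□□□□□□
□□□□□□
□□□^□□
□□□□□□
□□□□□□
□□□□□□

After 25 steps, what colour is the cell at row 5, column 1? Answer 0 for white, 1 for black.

gen 0: □□□□□□
□□□□□□
□□□□□□
□□□□□□
□□□^□□
□□□□□□
□□□□□□
□□□□□□
gen 1: □□□□□□
□□□□□□
□□□□□□
□□□□□□
□□□■>□
□□□□□□
□□□□□□
□□□□□□
gen 2: □□□□□□
□□□□□□
□□□□□□
□□□□□□
□□□■■□
□□□□v□
□□□□□□
□□□□□□
gen 3: □□□□□□
□□□□□□
□□□□□□
□□□□□□
□□□■■□
□□□<■□
□□□□□□
□□□□□□
gen 4: □□□□□□
□□□□□□
□□□□□□
□□□□□□
□□□^■□
□□□■■□
□□□□□□
□□□□□□
gen 5: □□□□□□
□□□□□□
□□□□□□
□□□□□□
□□<□■□
□□□■■□
□□□□□□
□□□□□□
gen 6: □□□□□□
□□□□□□
□□□□□□
□□^□□□
□□■□■□
□□□■■□
□□□□□□
□□□□□□
gen 7: □□□□□□
□□□□□□
□□□□□□
□□■>□□
□□■□■□
□□□■■□
□□□□□□
□□□□□□
gen 8: □□□□□□
□□□□□□
□□□□□□
□□■■□□
□□■v■□
□□□■■□
□□□□□□
□□□□□□
gen 9: □□□□□□
□□□□□□
□□□□□□
□□■■□□
□□<■■□
□□□■■□
□□□□□□
□□□□□□
gen 10: □□□□□□
□□□□□□
□□□□□□
□□■■□□
□□□■■□
□□v■■□
□□□□□□
□□□□□□
gen 11: □□□□□□
□□□□□□
□□□□□□
□□■■□□
□□□■■□
□<■■■□
□□□□□□
□□□□□□
gen 12: □□□□□□
□□□□□□
□□□□□□
□□■■□□
□^□■■□
□■■■■□
□□□□□□
□□□□□□
gen 13: □□□□□□
□□□□□□
□□□□□□
□□■■□□
□■>■■□
□■■■■□
□□□□□□
□□□□□□
gen 14: □□□□□□
□□□□□□
□□□□□□
□□■■□□
□■■■■□
□■v■■□
□□□□□□
□□□□□□
gen 15: □□□□□□
□□□□□□
□□□□□□
□□■■□□
□■■■■□
□■□>■□
□□□□□□
□□□□□□
gen 16: □□□□□□
□□□□□□
□□□□□□
□□■■□□
□■■^■□
□■□□■□
□□□□□□
□□□□□□
gen 17: □□□□□□
□□□□□□
□□□□□□
□□■■□□
□■<□■□
□■□□■□
□□□□□□
□□□□□□
gen 18: □□□□□□
□□□□□□
□□□□□□
□□■■□□
□■□□■□
□■v□■□
□□□□□□
□□□□□□
gen 19: □□□□□□
□□□□□□
□□□□□□
□□■■□□
□■□□■□
□<■□■□
□□□□□□
□□□□□□
gen 20: □□□□□□
□□□□□□
□□□□□□
□□■■□□
□■□□■□
□□■□■□
□v□□□□
□□□□□□
gen 21: □□□□□□
□□□□□□
□□□□□□
□□■■□□
□■□□■□
□□■□■□
<■□□□□
□□□□□□
gen 22: □□□□□□
□□□□□□
□□□□□□
□□■■□□
□■□□■□
^□■□■□
■■□□□□
□□□□□□
gen 23: □□□□□□
□□□□□□
□□□□□□
□□■■□□
□■□□■□
■>■□■□
■■□□□□
□□□□□□
gen 24: □□□□□□
□□□□□□
□□□□□□
□□■■□□
□■□□■□
■■■□■□
■v□□□□
□□□□□□
gen 25: □□□□□□
□□□□□□
□□□□□□
□□■■□□
□■□□■□
■■■□■□
■□>□□□
□□□□□□

1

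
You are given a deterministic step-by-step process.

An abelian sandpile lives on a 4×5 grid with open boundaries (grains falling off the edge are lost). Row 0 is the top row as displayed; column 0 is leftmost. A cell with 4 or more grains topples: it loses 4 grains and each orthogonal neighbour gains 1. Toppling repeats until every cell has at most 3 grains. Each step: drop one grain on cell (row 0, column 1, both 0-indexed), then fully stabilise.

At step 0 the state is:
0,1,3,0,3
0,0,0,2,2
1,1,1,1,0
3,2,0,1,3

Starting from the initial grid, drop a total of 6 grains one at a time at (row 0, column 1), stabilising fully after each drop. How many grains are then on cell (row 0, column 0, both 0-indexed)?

t=0: 0,1,3,0,3
0,0,0,2,2
1,1,1,1,0
3,2,0,1,3
t=1: 0,2,3,0,3
0,0,0,2,2
1,1,1,1,0
3,2,0,1,3
t=2: 0,3,3,0,3
0,0,0,2,2
1,1,1,1,0
3,2,0,1,3
t=3: 1,1,0,1,3
0,1,1,2,2
1,1,1,1,0
3,2,0,1,3
t=4: 1,2,0,1,3
0,1,1,2,2
1,1,1,1,0
3,2,0,1,3
t=5: 1,3,0,1,3
0,1,1,2,2
1,1,1,1,0
3,2,0,1,3
t=6: 2,0,1,1,3
0,2,1,2,2
1,1,1,1,0
3,2,0,1,3

2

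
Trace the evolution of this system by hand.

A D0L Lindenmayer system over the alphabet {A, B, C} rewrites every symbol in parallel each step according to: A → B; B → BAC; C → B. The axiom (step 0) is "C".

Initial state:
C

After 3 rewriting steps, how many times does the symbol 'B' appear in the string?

gen 0: C
gen 1: B
gen 2: BAC
gen 3: BACBB

3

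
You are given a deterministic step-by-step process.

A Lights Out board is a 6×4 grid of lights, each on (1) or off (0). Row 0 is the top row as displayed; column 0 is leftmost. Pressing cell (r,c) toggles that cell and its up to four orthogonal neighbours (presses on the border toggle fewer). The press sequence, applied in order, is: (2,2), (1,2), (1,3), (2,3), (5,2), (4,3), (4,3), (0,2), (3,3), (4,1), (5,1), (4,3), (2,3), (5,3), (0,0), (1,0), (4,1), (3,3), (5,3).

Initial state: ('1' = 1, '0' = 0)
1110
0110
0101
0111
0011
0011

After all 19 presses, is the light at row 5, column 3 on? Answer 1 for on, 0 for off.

k=0  1110
0110
0101
0111
0011
0011
k=1  1110
0100
0010
0101
0011
0011
k=2  1100
0011
0000
0101
0011
0011
k=3  1101
0000
0001
0101
0011
0011
k=4  1101
0001
0010
0100
0011
0011
k=5  1101
0001
0010
0100
0001
0100
k=6  1101
0001
0010
0101
0010
0101
k=7  1101
0001
0010
0100
0001
0100
k=8  1010
0011
0010
0100
0001
0100
k=9  1010
0011
0011
0111
0000
0100
k=10  1010
0011
0011
0011
1110
0000
k=11  1010
0011
0011
0011
1010
1110
k=12  1010
0011
0011
0010
1001
1111
k=13  1010
0010
0000
0011
1001
1111
k=14  1010
0010
0000
0011
1000
1100
k=15  0110
1010
0000
0011
1000
1100
k=16  1110
0110
1000
0011
1000
1100
k=17  1110
0110
1000
0111
0110
1000
k=18  1110
0110
1001
0100
0111
1000
k=19  1110
0110
1001
0100
0110
1011

1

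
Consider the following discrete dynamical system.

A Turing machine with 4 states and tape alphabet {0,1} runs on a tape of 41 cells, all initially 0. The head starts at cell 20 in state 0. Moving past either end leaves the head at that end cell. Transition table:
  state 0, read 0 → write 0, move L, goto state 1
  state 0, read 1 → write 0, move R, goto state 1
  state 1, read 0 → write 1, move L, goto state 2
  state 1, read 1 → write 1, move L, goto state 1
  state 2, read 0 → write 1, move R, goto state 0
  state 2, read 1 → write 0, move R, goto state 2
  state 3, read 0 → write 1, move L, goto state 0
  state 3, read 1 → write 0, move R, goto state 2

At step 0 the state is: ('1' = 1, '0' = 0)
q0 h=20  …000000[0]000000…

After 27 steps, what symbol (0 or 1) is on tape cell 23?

t=0: q0 h=20  …000000[0]000000…
t=1: q1 h=19  …000000[0]000000…
t=2: q2 h=18  …000000[0]100000…
t=3: q0 h=19  …000001[1]000000…
t=4: q1 h=20  …000010[0]000000…
t=5: q2 h=19  …000001[0]100000…
t=6: q0 h=20  …000011[1]000000…
t=7: q1 h=21  …000110[0]000000…
t=8: q2 h=20  …000011[0]100000…
t=9: q0 h=21  …000111[1]000000…
t=10: q1 h=22  …001110[0]000000…
t=11: q2 h=21  …000111[0]100000…
t=12: q0 h=22  …001111[1]000000…
t=13: q1 h=23  …011110[0]000000…
t=14: q2 h=22  …001111[0]100000…
t=15: q0 h=23  …011111[1]000000…
t=16: q1 h=24  …111110[0]000000…
t=17: q2 h=23  …011111[0]100000…
t=18: q0 h=24  …111111[1]000000…
t=19: q1 h=25  …111110[0]000000…
t=20: q2 h=24  …111111[0]100000…
t=21: q0 h=25  …111111[1]000000…
t=22: q1 h=26  …111110[0]000000…
t=23: q2 h=25  …111111[0]100000…
t=24: q0 h=26  …111111[1]000000…
t=25: q1 h=27  …111110[0]000000…
t=26: q2 h=26  …111111[0]100000…
t=27: q0 h=27  …111111[1]000000…

1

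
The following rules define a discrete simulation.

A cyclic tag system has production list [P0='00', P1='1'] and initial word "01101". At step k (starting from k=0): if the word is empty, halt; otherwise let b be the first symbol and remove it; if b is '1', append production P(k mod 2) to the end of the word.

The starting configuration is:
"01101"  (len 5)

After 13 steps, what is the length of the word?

0

0) "01101"  (len 5)
1) "1101"  (len 4)
2) "1011"  (len 4)
3) "01100"  (len 5)
4) "1100"  (len 4)
5) "10000"  (len 5)
6) "00001"  (len 5)
7) "0001"  (len 4)
8) "001"  (len 3)
9) "01"  (len 2)
10) "1"  (len 1)
11) "00"  (len 2)
12) "0"  (len 1)
13) (halted — word empty)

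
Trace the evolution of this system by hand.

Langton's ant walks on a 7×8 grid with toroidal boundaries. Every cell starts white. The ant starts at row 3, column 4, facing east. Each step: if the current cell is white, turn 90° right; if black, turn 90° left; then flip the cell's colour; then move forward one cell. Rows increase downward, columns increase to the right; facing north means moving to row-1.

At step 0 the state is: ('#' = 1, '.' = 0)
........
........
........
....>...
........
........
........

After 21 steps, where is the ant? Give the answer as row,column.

0) ........
........
........
....>...
........
........
........
1) ........
........
........
....#...
....v...
........
........
2) ........
........
........
....#...
...<#...
........
........
3) ........
........
........
...^#...
...##...
........
........
4) ........
........
........
...#>...
...##...
........
........
5) ........
........
....^...
...#....
...##...
........
........
6) ........
........
....#>..
...#....
...##...
........
........
7) ........
........
....##..
...#.v..
...##...
........
........
8) ........
........
....##..
...#<#..
...##...
........
........
9) ........
........
....^#..
...###..
...##...
........
........
10) ........
........
...<.#..
...###..
...##...
........
........
11) ........
...^....
...#.#..
...###..
...##...
........
........
12) ........
...#>...
...#.#..
...###..
...##...
........
........
13) ........
...##...
...#v#..
...###..
...##...
........
........
14) ........
...##...
...<##..
...###..
...##...
........
........
15) ........
...##...
....##..
...v##..
...##...
........
........
16) ........
...##...
....##..
....>#..
...##...
........
........
17) ........
...##...
....^#..
.....#..
...##...
........
........
18) ........
...##...
...<.#..
.....#..
...##...
........
........
19) ........
...^#...
...#.#..
.....#..
...##...
........
........
20) ........
..<.#...
...#.#..
.....#..
...##...
........
........
21) ..^.....
..#.#...
...#.#..
.....#..
...##...
........
........

0,2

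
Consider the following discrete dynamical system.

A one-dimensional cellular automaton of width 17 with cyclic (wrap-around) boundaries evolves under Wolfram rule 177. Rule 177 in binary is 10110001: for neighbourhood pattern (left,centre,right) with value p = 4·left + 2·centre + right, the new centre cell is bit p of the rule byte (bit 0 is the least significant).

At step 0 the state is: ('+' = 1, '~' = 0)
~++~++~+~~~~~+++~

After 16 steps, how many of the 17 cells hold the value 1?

t=0: ~++~++~+~~~~~+++~
t=1: ~~~+~~+~++++~~+~+
t=2: ++~~+~~+~++~+~~+~
t=3: ~~+~~+~~+~~+~+~~+
t=4: +~~+~~+~~+~~+~+~~
t=5: ~+~~+~~+~~+~~+~+~
t=6: ~~+~~+~~+~~+~~+~+
t=7: +~~+~~+~~+~~+~~+~
t=8: ~+~~+~~+~~+~~+~~+
t=9: +~+~~+~~+~~+~~+~~
t=10: ~+~+~~+~~+~~+~~+~
t=11: ~~+~+~~+~~+~~+~~+
t=12: +~~+~+~~+~~+~~+~~
t=13: ~+~~+~+~~+~~+~~+~
t=14: ~~+~~+~+~~+~~+~~+
t=15: +~~+~~+~+~~+~~+~~
t=16: ~+~~+~~+~+~~+~~+~

6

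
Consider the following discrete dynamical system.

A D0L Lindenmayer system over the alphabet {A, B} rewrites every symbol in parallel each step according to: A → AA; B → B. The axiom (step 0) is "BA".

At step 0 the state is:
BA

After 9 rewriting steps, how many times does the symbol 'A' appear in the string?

512

gen 0: BA
gen 1: BAA
gen 2: BAAAA
gen 3: BAAAAAAAA
gen 4: BAAAAAAAAAAAAAAAA
gen 5: BAAAAAAAAAAAAAAAAAAAAAAAAAAAAAAAA
gen 6: BAAAAAAAAAAAAAAAAAAAAAAAAAAAAAAAAAAAAAAAAAAAAAAAAAAAAAAAAAAAAAAAA
gen 7: BAAAAAAAAAAAAAAAAAAAAAAAAAAAAAAAAAAAAAAAAAAAAAAAAAAAAAAAAA…AAAAAAAAAAAAAAAAAAAAAAAAAAAAAAAAAAAAAAAAAAAAAAAAAAAAAAAAAA  (len 129)
gen 8: BAAAAAAAAAAAAAAAAAAAAAAAAAAAAAAAAAAAAAAAAAAAAAAAAAAAAAAAAA…AAAAAAAAAAAAAAAAAAAAAAAAAAAAAAAAAAAAAAAAAAAAAAAAAAAAAAAAAA  (len 257)
gen 9: BAAAAAAAAAAAAAAAAAAAAAAAAAAAAAAAAAAAAAAAAAAAAAAAAAAAAAAAAA…AAAAAAAAAAAAAAAAAAAAAAAAAAAAAAAAAAAAAAAAAAAAAAAAAAAAAAAAAA  (len 513)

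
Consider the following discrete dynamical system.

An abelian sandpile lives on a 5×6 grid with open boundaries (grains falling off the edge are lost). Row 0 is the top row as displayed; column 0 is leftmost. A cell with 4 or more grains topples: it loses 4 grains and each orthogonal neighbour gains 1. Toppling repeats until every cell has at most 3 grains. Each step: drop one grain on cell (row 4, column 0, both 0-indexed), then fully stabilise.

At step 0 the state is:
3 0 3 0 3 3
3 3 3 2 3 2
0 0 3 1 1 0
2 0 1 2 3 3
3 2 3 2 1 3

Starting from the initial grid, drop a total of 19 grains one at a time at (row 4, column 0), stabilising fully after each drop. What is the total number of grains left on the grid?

60

step 0: 3 0 3 0 3 3
3 3 3 2 3 2
0 0 3 1 1 0
2 0 1 2 3 3
3 2 3 2 1 3
step 1: 3 0 3 0 3 3
3 3 3 2 3 2
0 0 3 1 1 0
3 0 1 2 3 3
0 3 3 2 1 3
step 2: 3 0 3 0 3 3
3 3 3 2 3 2
0 0 3 1 1 0
3 0 1 2 3 3
1 3 3 2 1 3
step 3: 3 0 3 0 3 3
3 3 3 2 3 2
0 0 3 1 1 0
3 0 1 2 3 3
2 3 3 2 1 3
step 4: 3 0 3 0 3 3
3 3 3 2 3 2
0 0 3 1 1 0
3 0 1 2 3 3
3 3 3 2 1 3
step 5: 3 0 3 0 3 3
3 3 3 2 3 2
1 0 3 1 1 0
0 2 2 2 3 3
2 1 0 3 1 3
step 6: 3 0 3 0 3 3
3 3 3 2 3 2
1 0 3 1 1 0
0 2 2 2 3 3
3 1 0 3 1 3
step 7: 3 0 3 0 3 3
3 3 3 2 3 2
1 0 3 1 1 0
1 2 2 2 3 3
0 2 0 3 1 3
step 8: 3 0 3 0 3 3
3 3 3 2 3 2
1 0 3 1 1 0
1 2 2 2 3 3
1 2 0 3 1 3
step 9: 3 0 3 0 3 3
3 3 3 2 3 2
1 0 3 1 1 0
1 2 2 2 3 3
2 2 0 3 1 3
step 10: 3 0 3 0 3 3
3 3 3 2 3 2
1 0 3 1 1 0
1 2 2 2 3 3
3 2 0 3 1 3
step 11: 3 0 3 0 3 3
3 3 3 2 3 2
1 0 3 1 1 0
2 2 2 2 3 3
0 3 0 3 1 3
step 12: 3 0 3 0 3 3
3 3 3 2 3 2
1 0 3 1 1 0
2 2 2 2 3 3
1 3 0 3 1 3
step 13: 3 0 3 0 3 3
3 3 3 2 3 2
1 0 3 1 1 0
2 2 2 2 3 3
2 3 0 3 1 3
step 14: 3 0 3 0 3 3
3 3 3 2 3 2
1 0 3 1 1 0
2 2 2 2 3 3
3 3 0 3 1 3
step 15: 3 0 3 0 3 3
3 3 3 2 3 2
1 0 3 1 1 0
3 3 2 2 3 3
1 0 1 3 1 3
step 16: 3 0 3 0 3 3
3 3 3 2 3 2
1 0 3 1 1 0
3 3 2 2 3 3
2 0 1 3 1 3
step 17: 3 0 3 0 3 3
3 3 3 2 3 2
1 0 3 1 1 0
3 3 2 2 3 3
3 0 1 3 1 3
step 18: 3 0 3 0 3 3
3 3 3 2 3 2
2 1 3 1 1 0
1 0 3 2 3 3
1 2 1 3 1 3
step 19: 3 0 3 0 3 3
3 3 3 2 3 2
2 1 3 1 1 0
1 0 3 2 3 3
2 2 1 3 1 3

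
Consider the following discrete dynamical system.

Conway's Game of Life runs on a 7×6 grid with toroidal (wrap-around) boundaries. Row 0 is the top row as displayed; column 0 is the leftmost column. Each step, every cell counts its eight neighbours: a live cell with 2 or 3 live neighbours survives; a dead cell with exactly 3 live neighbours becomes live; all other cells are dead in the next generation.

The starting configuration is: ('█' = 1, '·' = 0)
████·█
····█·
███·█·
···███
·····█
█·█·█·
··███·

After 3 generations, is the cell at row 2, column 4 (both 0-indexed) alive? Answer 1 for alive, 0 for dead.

k=0  ████·█
····█·
███·█·
···███
·····█
█·█·█·
··███·
k=1  ██···█
····█·
███···
·███··
█·····
·██·█·
······
k=2  █····█
··█···
█·····
···█··
█·····
·█····
··█··█
k=3  ██···█
██···█
······
······
······
██····
·█···█

0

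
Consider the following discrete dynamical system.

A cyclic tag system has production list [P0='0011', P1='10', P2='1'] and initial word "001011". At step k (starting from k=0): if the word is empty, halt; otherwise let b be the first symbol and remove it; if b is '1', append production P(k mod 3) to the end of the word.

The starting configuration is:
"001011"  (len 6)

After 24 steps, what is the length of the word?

step 0: "001011"  (len 6)
step 1: "01011"  (len 5)
step 2: "1011"  (len 4)
step 3: "0111"  (len 4)
step 4: "111"  (len 3)
step 5: "1110"  (len 4)
step 6: "1101"  (len 4)
step 7: "1010011"  (len 7)
step 8: "01001110"  (len 8)
step 9: "1001110"  (len 7)
step 10: "0011100011"  (len 10)
step 11: "011100011"  (len 9)
step 12: "11100011"  (len 8)
step 13: "11000110011"  (len 11)
step 14: "100011001110"  (len 12)
step 15: "000110011101"  (len 12)
step 16: "00110011101"  (len 11)
step 17: "0110011101"  (len 10)
step 18: "110011101"  (len 9)
step 19: "100111010011"  (len 12)
step 20: "0011101001110"  (len 13)
step 21: "011101001110"  (len 12)
step 22: "11101001110"  (len 11)
step 23: "110100111010"  (len 12)
step 24: "101001110101"  (len 12)

12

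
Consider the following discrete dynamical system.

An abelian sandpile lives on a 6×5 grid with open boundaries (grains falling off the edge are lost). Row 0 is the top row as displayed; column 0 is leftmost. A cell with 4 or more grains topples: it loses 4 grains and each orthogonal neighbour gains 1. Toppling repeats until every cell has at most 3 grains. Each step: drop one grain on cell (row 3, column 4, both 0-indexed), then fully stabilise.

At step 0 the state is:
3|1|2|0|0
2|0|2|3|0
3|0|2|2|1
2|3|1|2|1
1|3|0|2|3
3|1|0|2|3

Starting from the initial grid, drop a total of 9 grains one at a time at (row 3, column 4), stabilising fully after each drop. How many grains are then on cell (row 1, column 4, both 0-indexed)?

2

k=0  3|1|2|0|0
2|0|2|3|0
3|0|2|2|1
2|3|1|2|1
1|3|0|2|3
3|1|0|2|3
k=1  3|1|2|0|0
2|0|2|3|0
3|0|2|2|1
2|3|1|2|2
1|3|0|2|3
3|1|0|2|3
k=2  3|1|2|0|0
2|0|2|3|0
3|0|2|2|1
2|3|1|2|3
1|3|0|2|3
3|1|0|2|3
k=3  3|1|2|0|0
2|0|2|3|0
3|0|2|2|2
2|3|1|3|1
1|3|0|3|1
3|1|0|3|0
k=4  3|1|2|0|0
2|0|2|3|0
3|0|2|2|2
2|3|1|3|2
1|3|0|3|1
3|1|0|3|0
k=5  3|1|2|0|0
2|0|2|3|0
3|0|2|2|2
2|3|1|3|3
1|3|0|3|1
3|1|0|3|0
k=6  3|1|2|0|0
2|0|2|3|0
3|0|2|3|3
2|3|2|1|1
1|3|1|1|3
3|1|1|0|1
k=7  3|1|2|0|0
2|0|2|3|0
3|0|2|3|3
2|3|2|1|2
1|3|1|1|3
3|1|1|0|1
k=8  3|1|2|0|0
2|0|2|3|0
3|0|2|3|3
2|3|2|1|3
1|3|1|1|3
3|1|1|0|1
k=9  3|1|2|1|0
2|0|3|0|2
3|0|3|1|1
2|3|2|3|2
1|3|1|2|0
3|1|1|0|2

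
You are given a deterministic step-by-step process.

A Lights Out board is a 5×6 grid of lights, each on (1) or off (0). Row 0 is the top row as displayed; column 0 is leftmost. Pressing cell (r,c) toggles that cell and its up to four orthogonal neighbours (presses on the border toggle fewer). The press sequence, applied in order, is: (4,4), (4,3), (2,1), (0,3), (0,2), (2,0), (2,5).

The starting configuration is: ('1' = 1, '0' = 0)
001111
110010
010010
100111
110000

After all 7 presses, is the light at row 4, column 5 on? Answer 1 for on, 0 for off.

gen 0: 001111
110010
010010
100111
110000
gen 1: 001111
110010
010010
100101
110111
gen 2: 001111
110010
010010
100001
111001
gen 3: 001111
100010
101010
110001
111001
gen 4: 000001
100110
101010
110001
111001
gen 5: 011101
101110
101010
110001
111001
gen 6: 011101
001110
011010
010001
111001
gen 7: 011101
001111
011001
010000
111001

1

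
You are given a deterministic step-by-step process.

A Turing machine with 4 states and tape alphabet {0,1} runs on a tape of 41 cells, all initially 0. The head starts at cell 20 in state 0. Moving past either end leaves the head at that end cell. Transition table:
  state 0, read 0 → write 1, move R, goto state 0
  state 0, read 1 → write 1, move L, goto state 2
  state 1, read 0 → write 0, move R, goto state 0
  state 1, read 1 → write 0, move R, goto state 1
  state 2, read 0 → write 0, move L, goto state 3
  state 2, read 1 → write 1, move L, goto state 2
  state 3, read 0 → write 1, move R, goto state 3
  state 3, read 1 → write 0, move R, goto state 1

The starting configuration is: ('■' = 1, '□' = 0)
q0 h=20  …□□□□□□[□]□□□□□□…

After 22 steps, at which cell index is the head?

step 0: q0 h=20  …□□□□□□[□]□□□□□□…
step 1: q0 h=21  …□□□□□■[□]□□□□□□…
step 2: q0 h=22  …□□□□■■[□]□□□□□□…
step 3: q0 h=23  …□□□■■■[□]□□□□□□…
step 4: q0 h=24  …□□■■■■[□]□□□□□□…
step 5: q0 h=25  …□■■■■■[□]□□□□□□…
step 6: q0 h=26  …■■■■■■[□]□□□□□□…
step 7: q0 h=27  …■■■■■■[□]□□□□□□…
step 8: q0 h=28  …■■■■■■[□]□□□□□□…
step 9: q0 h=29  …■■■■■■[□]□□□□□□…
step 10: q0 h=30  …■■■■■■[□]□□□□□□…
step 11: q0 h=31  …■■■■■■[□]□□□□□□…
step 12: q0 h=32  …■■■■■■[□]□□□□□□…
step 13: q0 h=33  …■■■■■■[□]□□□□□□…
step 14: q0 h=34  …■■■■■■[□]□□□□□□|
step 15: q0 h=35  …■■■■■■[□]□□□□□|
step 16: q0 h=36  …■■■■■■[□]□□□□|
step 17: q0 h=37  …■■■■■■[□]□□□|
step 18: q0 h=38  …■■■■■■[□]□□|
step 19: q0 h=39  …■■■■■■[□]□|
step 20: q0 h=40  …■■■■■■[□]|
step 21: q0 h=40  …■■■■■■[■]|
step 22: q2 h=39  …■■■■■■[■]■|

39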